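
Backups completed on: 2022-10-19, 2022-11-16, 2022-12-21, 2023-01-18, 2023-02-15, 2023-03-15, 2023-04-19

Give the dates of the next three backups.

These are Wednesdays at 28- or 35-day spacing (28, 35, 28, 28, 28, 35).
The pattern: 3rd Wednesday of the month.
3rd Wednesday of May 2023: 2023-05-17.
June 2023 — 3rd Wednesday is 2023-06-21.
3rd Wednesday of July 2023: 2023-07-19.

2023-05-17, 2023-06-21, 2023-07-19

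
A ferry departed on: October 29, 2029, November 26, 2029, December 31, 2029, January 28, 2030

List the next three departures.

February 25, 2030; March 25, 2030; April 29, 2030

Every date is a Monday; gaps 28, 35, 28 days.
Each is the last Monday of its month (at least one falls on the 29th or later, ruling out '4th Monday').
February 2030 ends with Monday February 25, 2030.
March 2030 ends with Monday March 25, 2030.
April 2030 ends with Monday April 29, 2030.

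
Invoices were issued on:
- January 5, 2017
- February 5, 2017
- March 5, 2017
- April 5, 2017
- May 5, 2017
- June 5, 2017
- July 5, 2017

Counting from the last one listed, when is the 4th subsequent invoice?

Each date is the 5th; the gaps (31, 28, 31, 30, 31, 30) track the month lengths.
The rule is the 5th of each month.
August 2017: August 5, 2017.
Next: September 2017 → September 5, 2017.
October 2017: October 5, 2017.
Next: November 2017 → November 5, 2017.

November 5, 2017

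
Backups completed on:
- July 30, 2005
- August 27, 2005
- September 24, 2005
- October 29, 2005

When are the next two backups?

Every date is a Saturday; gaps 28, 28, 35 days.
Each is the last Saturday of its month (at least one falls on the 29th or later, ruling out '4th Saturday').
Last Saturday of November 2005: November 26, 2005.
December 2005 ends with Saturday December 31, 2005.

November 26, 2005; December 31, 2005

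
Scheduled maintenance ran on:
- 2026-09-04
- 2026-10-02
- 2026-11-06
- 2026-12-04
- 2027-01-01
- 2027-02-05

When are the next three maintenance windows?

All dates are Fridays, 28, 35, 28, 28, 35 days apart.
Specifically, the 1st Friday of each month.
March 2027 — 1st Friday is 2027-03-05.
April 2027 — 1st Friday is 2027-04-02.
1st Friday of May 2027: 2027-05-07.

2027-03-05, 2027-04-02, 2027-05-07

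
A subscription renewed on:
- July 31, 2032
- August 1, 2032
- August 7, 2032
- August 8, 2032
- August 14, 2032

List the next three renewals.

August 15, 2032; August 21, 2032; August 22, 2032

The gap pattern 1, 6, 1, 6 repeats every 2 events.
These are the Saturdays and Sundays of each week.
The following Sunday is August 15, 2032.
The following Saturday is August 21, 2032.
Next Sunday: August 22, 2032.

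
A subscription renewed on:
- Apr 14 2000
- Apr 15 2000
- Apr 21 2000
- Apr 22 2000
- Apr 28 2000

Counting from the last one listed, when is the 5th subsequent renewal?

Gaps: 1, 6, 1, 6 days — not constant, but cyclic with period 2.
The events fall on every Friday and Saturday.
Next Saturday: Apr 29 2000.
Next Friday: May 5 2000.
Next Saturday: May 6 2000.
Next Friday: May 12 2000.
Next Saturday: May 13 2000.

May 13 2000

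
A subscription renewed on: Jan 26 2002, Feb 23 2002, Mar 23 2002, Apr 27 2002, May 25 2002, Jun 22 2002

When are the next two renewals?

Jul 27 2002, Aug 24 2002

Gaps: 28, 28, 35, 28, 28 days — a mix of 28 and 35. Every date is a Saturday.
Each is the 4th Saturday of its month.
4th Saturday of July 2002: Jul 27 2002.
August 2002 — 4th Saturday is Aug 24 2002.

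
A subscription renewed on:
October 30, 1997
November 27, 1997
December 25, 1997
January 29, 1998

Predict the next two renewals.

February 26, 1998; March 26, 1998

All Thursdays; the gaps (28, 28, 35) vary with month length.
This is the last Thursday of each month.
February 1998 ends with Thursday February 26, 1998.
Last Thursday of March 1998: March 26, 1998.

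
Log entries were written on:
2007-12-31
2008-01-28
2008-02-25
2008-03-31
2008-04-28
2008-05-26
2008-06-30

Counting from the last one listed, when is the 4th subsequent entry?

Every date is a Monday; gaps 28, 28, 35, 28, 28, 35 days.
Each is the last Monday of its month (at least one falls on the 29th or later, ruling out '4th Monday').
Last Monday of July 2008: 2008-07-28.
Last Monday of August 2008: 2008-08-25.
Last Monday of September 2008: 2008-09-29.
October 2008 ends with Monday 2008-10-27.

2008-10-27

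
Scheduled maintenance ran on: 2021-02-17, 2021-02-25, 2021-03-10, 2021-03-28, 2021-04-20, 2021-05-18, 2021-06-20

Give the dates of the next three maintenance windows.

The spacing grows by 5 each time: 8, 13, 18, 23, 28, 33 days.
Next gap: 38 days. 2021-06-20 + 38 days = 2021-07-28.
Next gap: 43 days. 2021-07-28 + 43 days = 2021-09-09.
Next gap: 48 days. 2021-09-09 + 48 days = 2021-10-27.

2021-07-28, 2021-09-09, 2021-10-27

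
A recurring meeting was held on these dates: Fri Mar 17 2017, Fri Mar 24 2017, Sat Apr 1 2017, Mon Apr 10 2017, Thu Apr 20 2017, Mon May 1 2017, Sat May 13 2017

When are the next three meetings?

Intervals are 7, 8, 9, 10, 11, 12 days — an arithmetic progression with common difference 1.
Next gap: 13 days. Sat May 13 2017 + 13 days = Fri May 26 2017.
Next gap: 14 days. Fri May 26 2017 + 14 days = Fri Jun 9 2017.
Next gap: 15 days. Fri Jun 9 2017 + 15 days = Sat Jun 24 2017.

Fri May 26 2017, Fri Jun 9 2017, Sat Jun 24 2017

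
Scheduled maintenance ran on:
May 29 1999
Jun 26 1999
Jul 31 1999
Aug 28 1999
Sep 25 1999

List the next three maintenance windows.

Every date is a Saturday; gaps 28, 35, 28, 28 days.
Each is the last Saturday of its month (at least one falls on the 29th or later, ruling out '4th Saturday').
October 1999 ends with Saturday Oct 30 1999.
November 1999 ends with Saturday Nov 27 1999.
Last Saturday of December 1999: Dec 25 1999.

Oct 30 1999, Nov 27 1999, Dec 25 1999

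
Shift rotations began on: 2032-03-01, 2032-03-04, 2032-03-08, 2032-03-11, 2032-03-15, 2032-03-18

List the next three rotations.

2032-03-22, 2032-03-25, 2032-03-29

Gaps: 3, 4, 3, 4, 3 days — not constant, but cyclic with period 2.
The events fall on every Monday and Thursday.
The following Monday is 2032-03-22.
The following Thursday is 2032-03-25.
Next Monday: 2032-03-29.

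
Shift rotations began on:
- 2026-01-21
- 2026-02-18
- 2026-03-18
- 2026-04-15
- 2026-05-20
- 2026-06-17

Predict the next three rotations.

All dates are Wednesdays, 28, 28, 28, 35, 28 days apart.
Specifically, the 3rd Wednesday of each month.
3rd Wednesday of July 2026: 2026-07-15.
August 2026 — 3rd Wednesday is 2026-08-19.
September 2026 — 3rd Wednesday is 2026-09-16.

2026-07-15, 2026-08-19, 2026-09-16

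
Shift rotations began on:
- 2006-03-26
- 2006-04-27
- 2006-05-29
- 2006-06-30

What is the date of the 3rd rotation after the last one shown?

Gaps between consecutive events: 32, 32, 32 days — a constant 32-day interval.
2006-06-30 + 32 days = 2006-08-01.
2006-08-01 + 32 days = 2006-09-02.
2006-09-02 + 32 days = 2006-10-04.

2006-10-04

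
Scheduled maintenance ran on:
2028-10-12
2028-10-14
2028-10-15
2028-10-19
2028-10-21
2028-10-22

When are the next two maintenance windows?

2028-10-26, 2028-10-28

Gaps: 2, 1, 4, 2, 1 days — not constant, but cyclic with period 3.
The events fall on every Thursday, Saturday and Sunday.
The following Thursday is 2028-10-26.
Next Saturday: 2028-10-28.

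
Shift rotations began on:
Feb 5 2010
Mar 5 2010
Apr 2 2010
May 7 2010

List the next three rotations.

Jun 4 2010, Jul 2 2010, Aug 6 2010

Gaps: 28, 28, 35 days — a mix of 28 and 35. Every date is a Friday.
Each is the 1st Friday of its month.
1st Friday of June 2010: Jun 4 2010.
1st Friday of July 2010: Jul 2 2010.
1st Friday of August 2010: Aug 6 2010.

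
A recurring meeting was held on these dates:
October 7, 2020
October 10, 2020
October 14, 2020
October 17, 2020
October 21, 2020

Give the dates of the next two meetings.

October 24, 2020; October 28, 2020

Every event lands on a Wednesday or Saturday (gaps cycle 3, 4, 3, 4).
So the schedule is: every Wednesday and Saturday.
Next Saturday: October 24, 2020.
The following Wednesday is October 28, 2020.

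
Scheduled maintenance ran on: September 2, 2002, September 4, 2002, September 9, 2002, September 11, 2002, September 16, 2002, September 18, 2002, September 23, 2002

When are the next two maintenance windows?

September 25, 2002; September 30, 2002

The gap pattern 2, 5, 2, 5, 2, 5 repeats every 2 events.
These are the Mondays and Wednesdays of each week.
Next Wednesday: September 25, 2002.
Next Monday: September 30, 2002.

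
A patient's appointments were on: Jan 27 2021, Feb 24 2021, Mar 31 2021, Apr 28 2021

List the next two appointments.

May 26 2021, Jun 30 2021

These are Wednesdays with 28, 35, 28-day gaps.
Each is the final Wednesday of its month — Mar 31 2021 is past the 28th, so '4th Wednesday' doesn't fit.
May 2021 ends with Wednesday May 26 2021.
Last Wednesday of June 2021: Jun 30 2021.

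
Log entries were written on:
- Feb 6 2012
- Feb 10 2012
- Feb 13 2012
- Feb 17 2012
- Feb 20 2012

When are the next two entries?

Feb 24 2012, Feb 27 2012

The gap pattern 4, 3, 4, 3 repeats every 2 events.
These are the Mondays and Fridays of each week.
The following Friday is Feb 24 2012.
Next Monday: Feb 27 2012.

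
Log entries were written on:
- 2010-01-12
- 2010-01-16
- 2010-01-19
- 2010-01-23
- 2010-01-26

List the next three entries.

The gap pattern 4, 3, 4, 3 repeats every 2 events.
These are the Tuesdays and Saturdays of each week.
Next Saturday: 2010-01-30.
The following Tuesday is 2010-02-02.
The following Saturday is 2010-02-06.

2010-01-30, 2010-02-02, 2010-02-06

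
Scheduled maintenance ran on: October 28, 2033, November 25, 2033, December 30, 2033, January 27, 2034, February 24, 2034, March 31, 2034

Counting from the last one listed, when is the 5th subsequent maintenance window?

August 25, 2034

Every date is a Friday; gaps 28, 35, 28, 28, 35 days.
Each is the last Friday of its month (at least one falls on the 29th or later, ruling out '4th Friday').
April 2034 ends with Friday April 28, 2034.
Last Friday of May 2034: May 26, 2034.
Last Friday of June 2034: June 30, 2034.
July 2034 ends with Friday July 28, 2034.
August 2034 ends with Friday August 25, 2034.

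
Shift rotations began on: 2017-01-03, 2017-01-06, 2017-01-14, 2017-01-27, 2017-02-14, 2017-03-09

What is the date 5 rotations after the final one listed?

The spacing grows by 5 each time: 3, 8, 13, 18, 23 days.
Next gap: 28 days. 2017-03-09 + 28 days = 2017-04-06.
Next gap: 33 days. 2017-04-06 + 33 days = 2017-05-09.
Next gap: 38 days. 2017-05-09 + 38 days = 2017-06-16.
Next gap: 43 days. 2017-06-16 + 43 days = 2017-07-29.
Next gap: 48 days. 2017-07-29 + 48 days = 2017-09-15.

2017-09-15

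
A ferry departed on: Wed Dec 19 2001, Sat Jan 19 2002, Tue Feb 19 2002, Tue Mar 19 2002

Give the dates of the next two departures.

Each date is the 19th; the gaps (31, 31, 28) track the month lengths.
The rule is the 19th of each month.
Next: April 2002 → Fri Apr 19 2002.
May 2002: Sun May 19 2002.

Fri Apr 19 2002, Sun May 19 2002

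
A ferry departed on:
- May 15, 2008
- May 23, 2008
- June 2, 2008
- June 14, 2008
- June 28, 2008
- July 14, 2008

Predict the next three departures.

August 1, 2008; August 21, 2008; September 12, 2008

Intervals are 8, 10, 12, 14, 16 days — an arithmetic progression with common difference 2.
Next gap: 18 days. July 14, 2008 + 18 days = August 1, 2008.
Next gap: 20 days. August 1, 2008 + 20 days = August 21, 2008.
Next gap: 22 days. August 21, 2008 + 22 days = September 12, 2008.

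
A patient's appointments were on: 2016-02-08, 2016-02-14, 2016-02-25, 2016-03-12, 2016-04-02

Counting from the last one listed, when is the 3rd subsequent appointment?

Gaps: 6, 11, 16, 21 days — each gap is 5 larger than the previous one.
Next gap: 26 days. 2016-04-02 + 26 days = 2016-04-28.
Next gap: 31 days. 2016-04-28 + 31 days = 2016-05-29.
Next gap: 36 days. 2016-05-29 + 36 days = 2016-07-04.

2016-07-04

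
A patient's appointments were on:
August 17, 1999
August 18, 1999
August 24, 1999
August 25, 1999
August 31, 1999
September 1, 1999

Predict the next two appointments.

The gap pattern 1, 6, 1, 6, 1 repeats every 2 events.
These are the Tuesdays and Wednesdays of each week.
Next Tuesday: September 7, 1999.
Next Wednesday: September 8, 1999.

September 7, 1999; September 8, 1999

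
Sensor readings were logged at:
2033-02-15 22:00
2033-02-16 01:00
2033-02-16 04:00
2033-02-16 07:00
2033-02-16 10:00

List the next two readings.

Spacing: 3, 3, 3, 3 h — constant 3 h.
2033-02-16 10:00 + 3 h = 2033-02-16 13:00.
2033-02-16 13:00 + 3 h = 2033-02-16 16:00.

2033-02-16 13:00, 2033-02-16 16:00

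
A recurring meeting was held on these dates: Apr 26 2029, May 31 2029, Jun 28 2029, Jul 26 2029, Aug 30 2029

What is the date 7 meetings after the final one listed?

All Thursdays; the gaps (35, 28, 28, 35) vary with month length.
This is the last Thursday of each month.
Last Thursday of September 2029: Sep 27 2029.
October 2029 ends with Thursday Oct 25 2029.
November 2029 ends with Thursday Nov 29 2029.
December 2029 ends with Thursday Dec 27 2029.
January 2030 ends with Thursday Jan 31 2030.
February 2030 ends with Thursday Feb 28 2030.
Last Thursday of March 2030: Mar 28 2030.

Mar 28 2030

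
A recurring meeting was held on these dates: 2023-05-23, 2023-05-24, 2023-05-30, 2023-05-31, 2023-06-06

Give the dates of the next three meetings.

Gaps: 1, 6, 1, 6 days — not constant, but cyclic with period 2.
The events fall on every Tuesday and Wednesday.
The following Wednesday is 2023-06-07.
The following Tuesday is 2023-06-13.
Next Wednesday: 2023-06-14.

2023-06-07, 2023-06-13, 2023-06-14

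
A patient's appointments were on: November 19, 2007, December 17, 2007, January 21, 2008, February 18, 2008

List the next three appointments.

March 17, 2008; April 21, 2008; May 19, 2008

These are Mondays at 28- or 35-day spacing (28, 35, 28).
The pattern: 3rd Monday of the month.
3rd Monday of March 2008: March 17, 2008.
3rd Monday of April 2008: April 21, 2008.
May 2008 — 3rd Monday is May 19, 2008.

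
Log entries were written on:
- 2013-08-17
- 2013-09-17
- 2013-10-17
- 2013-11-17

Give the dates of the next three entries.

Each date is the 17th; the gaps (31, 30, 31) track the month lengths.
The rule is the 17th of each month.
December 2013: 2013-12-17.
January 2014: 2014-01-17.
Next: February 2014 → 2014-02-17.

2013-12-17, 2014-01-17, 2014-02-17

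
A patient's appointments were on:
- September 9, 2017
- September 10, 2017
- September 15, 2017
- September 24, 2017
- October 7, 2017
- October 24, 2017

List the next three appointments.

November 14, 2017; December 9, 2017; January 7, 2018

The spacing grows by 4 each time: 1, 5, 9, 13, 17 days.
Next gap: 21 days. October 24, 2017 + 21 days = November 14, 2017.
Next gap: 25 days. November 14, 2017 + 25 days = December 9, 2017.
Next gap: 29 days. December 9, 2017 + 29 days = January 7, 2018.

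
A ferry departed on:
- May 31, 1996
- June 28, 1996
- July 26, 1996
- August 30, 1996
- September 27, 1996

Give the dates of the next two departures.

October 25, 1996; November 29, 1996

Every date is a Friday; gaps 28, 28, 35, 28 days.
Each is the last Friday of its month (at least one falls on the 29th or later, ruling out '4th Friday').
October 1996 ends with Friday October 25, 1996.
Last Friday of November 1996: November 29, 1996.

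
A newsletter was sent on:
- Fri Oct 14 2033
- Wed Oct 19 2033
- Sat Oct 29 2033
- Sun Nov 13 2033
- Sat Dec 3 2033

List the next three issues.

Wed Dec 28 2033, Fri Jan 27 2034, Fri Mar 3 2034

The spacing grows by 5 each time: 5, 10, 15, 20 days.
Next gap: 25 days. Sat Dec 3 2033 + 25 days = Wed Dec 28 2033.
Next gap: 30 days. Wed Dec 28 2033 + 30 days = Fri Jan 27 2034.
Next gap: 35 days. Fri Jan 27 2034 + 35 days = Fri Mar 3 2034.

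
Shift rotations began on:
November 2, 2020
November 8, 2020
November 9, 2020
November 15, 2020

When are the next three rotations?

Gaps: 6, 1, 6 days — not constant, but cyclic with period 2.
The events fall on every Monday and Sunday.
The following Monday is November 16, 2020.
Next Sunday: November 22, 2020.
Next Monday: November 23, 2020.

November 16, 2020; November 22, 2020; November 23, 2020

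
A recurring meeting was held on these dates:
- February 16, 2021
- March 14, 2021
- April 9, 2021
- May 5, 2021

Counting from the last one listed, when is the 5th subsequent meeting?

September 12, 2021

Every event comes 26 days after the last (26, 26, 26).
May 5, 2021 + 26 days = May 31, 2021.
May 31, 2021 + 26 days = June 26, 2021.
June 26, 2021 + 26 days = July 22, 2021.
July 22, 2021 + 26 days = August 17, 2021.
August 17, 2021 + 26 days = September 12, 2021.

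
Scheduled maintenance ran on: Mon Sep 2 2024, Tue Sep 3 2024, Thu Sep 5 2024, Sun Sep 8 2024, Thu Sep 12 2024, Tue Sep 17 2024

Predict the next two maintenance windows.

Gaps: 1, 2, 3, 4, 5 days — each gap is 1 larger than the previous one.
Next gap: 6 days. Tue Sep 17 2024 + 6 days = Mon Sep 23 2024.
Next gap: 7 days. Mon Sep 23 2024 + 7 days = Mon Sep 30 2024.

Mon Sep 23 2024, Mon Sep 30 2024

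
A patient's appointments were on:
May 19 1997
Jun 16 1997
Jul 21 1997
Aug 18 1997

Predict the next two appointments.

Sep 15 1997, Oct 20 1997

Gaps: 28, 35, 28 days — a mix of 28 and 35. Every date is a Monday.
Each is the 3rd Monday of its month.
3rd Monday of September 1997: Sep 15 1997.
October 1997 — 3rd Monday is Oct 20 1997.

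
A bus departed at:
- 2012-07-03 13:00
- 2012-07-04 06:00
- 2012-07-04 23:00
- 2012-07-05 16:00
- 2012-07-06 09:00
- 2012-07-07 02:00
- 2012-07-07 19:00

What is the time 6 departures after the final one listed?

Spacing: 17, 17, 17, 17, 17, 17 h — constant 17 h.
2012-07-07 19:00 + 17 h = 2012-07-08 12:00.
2012-07-08 12:00 + 17 h = 2012-07-09 05:00.
2012-07-09 05:00 + 17 h = 2012-07-09 22:00.
2012-07-09 22:00 + 17 h = 2012-07-10 15:00.
2012-07-10 15:00 + 17 h = 2012-07-11 08:00.
2012-07-11 08:00 + 17 h = 2012-07-12 01:00.

2012-07-12 01:00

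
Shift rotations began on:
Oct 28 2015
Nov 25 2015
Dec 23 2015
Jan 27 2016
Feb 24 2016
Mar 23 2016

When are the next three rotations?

These are Wednesdays at 28- or 35-day spacing (28, 28, 35, 28, 28).
The pattern: 4th Wednesday of the month.
April 2016 — 4th Wednesday is Apr 27 2016.
4th Wednesday of May 2016: May 25 2016.
4th Wednesday of June 2016: Jun 22 2016.

Apr 27 2016, May 25 2016, Jun 22 2016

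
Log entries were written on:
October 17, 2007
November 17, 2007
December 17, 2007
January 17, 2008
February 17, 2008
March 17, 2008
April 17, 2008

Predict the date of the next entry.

Each date is the 17th; the gaps (31, 30, 31, 31, 29, 31) track the month lengths.
The rule is the 17th of each month.
May 2008: May 17, 2008.

May 17, 2008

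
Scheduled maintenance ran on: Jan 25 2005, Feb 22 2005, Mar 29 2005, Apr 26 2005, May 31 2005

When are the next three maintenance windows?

All Tuesdays; the gaps (28, 35, 28, 35) vary with month length.
This is the last Tuesday of each month.
June 2005 ends with Tuesday Jun 28 2005.
July 2005 ends with Tuesday Jul 26 2005.
Last Tuesday of August 2005: Aug 30 2005.

Jun 28 2005, Jul 26 2005, Aug 30 2005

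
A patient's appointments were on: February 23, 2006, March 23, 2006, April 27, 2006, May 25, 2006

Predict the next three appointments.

June 22, 2006; July 27, 2006; August 24, 2006

These are Thursdays at 28- or 35-day spacing (28, 35, 28).
The pattern: 4th Thursday of the month.
4th Thursday of June 2006: June 22, 2006.
4th Thursday of July 2006: July 27, 2006.
August 2006 — 4th Thursday is August 24, 2006.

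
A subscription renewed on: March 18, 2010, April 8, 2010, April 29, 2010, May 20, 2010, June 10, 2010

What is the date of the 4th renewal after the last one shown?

September 2, 2010

Every event comes 21 days after the last (21, 21, 21, 21).
June 10, 2010 + 21 days = July 1, 2010.
July 1, 2010 + 21 days = July 22, 2010.
July 22, 2010 + 21 days = August 12, 2010.
August 12, 2010 + 21 days = September 2, 2010.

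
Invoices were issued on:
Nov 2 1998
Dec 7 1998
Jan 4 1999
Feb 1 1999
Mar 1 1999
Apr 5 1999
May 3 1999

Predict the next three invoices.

Jun 7 1999, Jul 5 1999, Aug 2 1999

Gaps: 35, 28, 28, 28, 35, 28 days — a mix of 28 and 35. Every date is a Monday.
Each is the 1st Monday of its month.
1st Monday of June 1999: Jun 7 1999.
July 1999 — 1st Monday is Jul 5 1999.
August 1999 — 1st Monday is Aug 2 1999.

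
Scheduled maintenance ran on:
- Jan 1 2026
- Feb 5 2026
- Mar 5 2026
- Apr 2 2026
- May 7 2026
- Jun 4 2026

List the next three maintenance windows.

Jul 2 2026, Aug 6 2026, Sep 3 2026

All dates are Thursdays, 35, 28, 28, 35, 28 days apart.
Specifically, the 1st Thursday of each month.
July 2026 — 1st Thursday is Jul 2 2026.
August 2026 — 1st Thursday is Aug 6 2026.
September 2026 — 1st Thursday is Sep 3 2026.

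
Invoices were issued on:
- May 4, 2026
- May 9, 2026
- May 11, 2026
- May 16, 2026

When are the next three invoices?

The gap pattern 5, 2, 5 repeats every 2 events.
These are the Mondays and Saturdays of each week.
The following Monday is May 18, 2026.
The following Saturday is May 23, 2026.
The following Monday is May 25, 2026.

May 18, 2026; May 23, 2026; May 25, 2026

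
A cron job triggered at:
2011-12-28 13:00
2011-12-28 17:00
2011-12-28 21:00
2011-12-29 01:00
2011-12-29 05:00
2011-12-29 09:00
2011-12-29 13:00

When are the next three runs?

Gaps: 4, 4, 4, 4, 4, 4 hours — each event is 4 hours after the previous one.
2011-12-29 13:00 + 4 h = 2011-12-29 17:00.
2011-12-29 17:00 + 4 h = 2011-12-29 21:00.
2011-12-29 21:00 + 4 h = 2011-12-30 01:00.

2011-12-29 17:00, 2011-12-29 21:00, 2011-12-30 01:00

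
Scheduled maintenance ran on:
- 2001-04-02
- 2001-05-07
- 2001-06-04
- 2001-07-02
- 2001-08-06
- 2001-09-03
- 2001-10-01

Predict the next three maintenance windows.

2001-11-05, 2001-12-03, 2002-01-07

These are Mondays at 28- or 35-day spacing (35, 28, 28, 35, 28, 28).
The pattern: 1st Monday of the month.
1st Monday of November 2001: 2001-11-05.
1st Monday of December 2001: 2001-12-03.
1st Monday of January 2002: 2002-01-07.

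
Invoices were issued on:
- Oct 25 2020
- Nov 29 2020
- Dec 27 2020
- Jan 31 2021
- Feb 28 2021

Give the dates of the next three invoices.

Every date is a Sunday; gaps 35, 28, 35, 28 days.
Each is the last Sunday of its month (at least one falls on the 29th or later, ruling out '4th Sunday').
March 2021 ends with Sunday Mar 28 2021.
Last Sunday of April 2021: Apr 25 2021.
May 2021 ends with Sunday May 30 2021.

Mar 28 2021, Apr 25 2021, May 30 2021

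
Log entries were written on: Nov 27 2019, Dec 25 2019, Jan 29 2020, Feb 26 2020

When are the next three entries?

Mar 25 2020, Apr 29 2020, May 27 2020

Every date is a Wednesday; gaps 28, 35, 28 days.
Each is the last Wednesday of its month (at least one falls on the 29th or later, ruling out '4th Wednesday').
Last Wednesday of March 2020: Mar 25 2020.
April 2020 ends with Wednesday Apr 29 2020.
Last Wednesday of May 2020: May 27 2020.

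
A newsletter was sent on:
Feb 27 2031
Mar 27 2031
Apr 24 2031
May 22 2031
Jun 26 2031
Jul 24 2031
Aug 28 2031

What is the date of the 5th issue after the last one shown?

Jan 22 2032

Gaps: 28, 28, 28, 35, 28, 35 days — a mix of 28 and 35. Every date is a Thursday.
Each is the 4th Thursday of its month.
September 2031 — 4th Thursday is Sep 25 2031.
4th Thursday of October 2031: Oct 23 2031.
November 2031 — 4th Thursday is Nov 27 2031.
December 2031 — 4th Thursday is Dec 25 2031.
January 2032 — 4th Thursday is Jan 22 2032.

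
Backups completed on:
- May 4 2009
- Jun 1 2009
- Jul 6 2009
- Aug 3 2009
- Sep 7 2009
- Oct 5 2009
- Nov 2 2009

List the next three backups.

These are Mondays at 28- or 35-day spacing (28, 35, 28, 35, 28, 28).
The pattern: 1st Monday of the month.
1st Monday of December 2009: Dec 7 2009.
1st Monday of January 2010: Jan 4 2010.
1st Monday of February 2010: Feb 1 2010.

Dec 7 2009, Jan 4 2010, Feb 1 2010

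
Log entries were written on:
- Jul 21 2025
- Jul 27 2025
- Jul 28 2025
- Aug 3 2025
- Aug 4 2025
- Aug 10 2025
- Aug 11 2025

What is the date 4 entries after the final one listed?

Aug 25 2025

The gap pattern 6, 1, 6, 1, 6, 1 repeats every 2 events.
These are the Mondays and Sundays of each week.
Next Sunday: Aug 17 2025.
The following Monday is Aug 18 2025.
The following Sunday is Aug 24 2025.
Next Monday: Aug 25 2025.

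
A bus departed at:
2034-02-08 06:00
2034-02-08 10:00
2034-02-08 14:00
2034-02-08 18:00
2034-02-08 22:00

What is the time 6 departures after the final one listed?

2034-02-09 22:00

Spacing: 4, 4, 4, 4 h — constant 4 h.
2034-02-08 22:00 + 4 h = 2034-02-09 02:00.
2034-02-09 02:00 + 4 h = 2034-02-09 06:00.
2034-02-09 06:00 + 4 h = 2034-02-09 10:00.
2034-02-09 10:00 + 4 h = 2034-02-09 14:00.
2034-02-09 14:00 + 4 h = 2034-02-09 18:00.
2034-02-09 18:00 + 4 h = 2034-02-09 22:00.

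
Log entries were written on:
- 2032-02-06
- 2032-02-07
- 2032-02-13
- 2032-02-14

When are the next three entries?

The gap pattern 1, 6, 1 repeats every 2 events.
These are the Fridays and Saturdays of each week.
The following Friday is 2032-02-20.
Next Saturday: 2032-02-21.
Next Friday: 2032-02-27.

2032-02-20, 2032-02-21, 2032-02-27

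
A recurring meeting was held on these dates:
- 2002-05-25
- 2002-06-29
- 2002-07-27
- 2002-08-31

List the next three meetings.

These are Saturdays with 35, 28, 35-day gaps.
Each is the final Saturday of its month — 2002-06-29 is past the 28th, so '4th Saturday' doesn't fit.
September 2002 ends with Saturday 2002-09-28.
Last Saturday of October 2002: 2002-10-26.
Last Saturday of November 2002: 2002-11-30.

2002-09-28, 2002-10-26, 2002-11-30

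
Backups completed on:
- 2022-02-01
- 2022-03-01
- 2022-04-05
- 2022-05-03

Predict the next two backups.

2022-06-07, 2022-07-05

All dates are Tuesdays, 28, 35, 28 days apart.
Specifically, the 1st Tuesday of each month.
1st Tuesday of June 2022: 2022-06-07.
1st Tuesday of July 2022: 2022-07-05.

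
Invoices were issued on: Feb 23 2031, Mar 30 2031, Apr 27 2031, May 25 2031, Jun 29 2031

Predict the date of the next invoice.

Every date is a Sunday; gaps 35, 28, 28, 35 days.
Each is the last Sunday of its month (at least one falls on the 29th or later, ruling out '4th Sunday').
July 2031 ends with Sunday Jul 27 2031.

Jul 27 2031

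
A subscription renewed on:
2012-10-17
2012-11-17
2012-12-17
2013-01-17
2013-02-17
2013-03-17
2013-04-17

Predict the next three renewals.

The day-of-month is always 17 (31, 30, 31, 31, 28, 31 days between events).
So this recurs on the 17th of each month.
May 2013: 2013-05-17.
Next: June 2013 → 2013-06-17.
July 2013: 2013-07-17.

2013-05-17, 2013-06-17, 2013-07-17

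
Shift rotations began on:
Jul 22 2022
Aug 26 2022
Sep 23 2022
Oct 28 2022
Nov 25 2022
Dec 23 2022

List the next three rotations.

Jan 27 2023, Feb 24 2023, Mar 24 2023

Gaps: 35, 28, 35, 28, 28 days — a mix of 28 and 35. Every date is a Friday.
Each is the 4th Friday of its month.
January 2023 — 4th Friday is Jan 27 2023.
February 2023 — 4th Friday is Feb 24 2023.
4th Friday of March 2023: Mar 24 2023.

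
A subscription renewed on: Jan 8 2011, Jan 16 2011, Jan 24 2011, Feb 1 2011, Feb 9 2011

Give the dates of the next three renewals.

Every event comes 8 days after the last (8, 8, 8, 8).
Feb 9 2011 + 8 days = Feb 17 2011.
Feb 17 2011 + 8 days = Feb 25 2011.
Feb 25 2011 + 8 days = Mar 5 2011.

Feb 17 2011, Feb 25 2011, Mar 5 2011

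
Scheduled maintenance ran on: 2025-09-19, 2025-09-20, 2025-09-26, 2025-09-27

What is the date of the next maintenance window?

Every event lands on a Friday or Saturday (gaps cycle 1, 6, 1).
So the schedule is: every Friday and Saturday.
Next Friday: 2025-10-03.

2025-10-03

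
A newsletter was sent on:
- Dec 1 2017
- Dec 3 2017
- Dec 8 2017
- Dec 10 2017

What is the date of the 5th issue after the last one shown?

Dec 29 2017

The gap pattern 2, 5, 2 repeats every 2 events.
These are the Fridays and Sundays of each week.
Next Friday: Dec 15 2017.
Next Sunday: Dec 17 2017.
Next Friday: Dec 22 2017.
Next Sunday: Dec 24 2017.
The following Friday is Dec 29 2017.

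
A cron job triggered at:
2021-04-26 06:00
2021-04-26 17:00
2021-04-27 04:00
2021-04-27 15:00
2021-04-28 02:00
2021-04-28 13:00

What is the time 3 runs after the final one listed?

The interval is a steady 11 hours (11, 11, 11, 11, 11).
2021-04-28 13:00 + 11 h = 2021-04-29 00:00.
2021-04-29 00:00 + 11 h = 2021-04-29 11:00.
2021-04-29 11:00 + 11 h = 2021-04-29 22:00.

2021-04-29 22:00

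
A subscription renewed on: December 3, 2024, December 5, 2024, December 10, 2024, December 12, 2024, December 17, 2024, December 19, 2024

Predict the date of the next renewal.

December 24, 2024

The gap pattern 2, 5, 2, 5, 2 repeats every 2 events.
These are the Tuesdays and Thursdays of each week.
Next Tuesday: December 24, 2024.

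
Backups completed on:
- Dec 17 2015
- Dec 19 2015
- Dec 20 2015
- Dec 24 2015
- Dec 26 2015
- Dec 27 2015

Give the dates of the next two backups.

Every event lands on a Thursday or Saturday or Sunday (gaps cycle 2, 1, 4, 2, 1).
So the schedule is: every Thursday, Saturday and Sunday.
The following Thursday is Dec 31 2015.
Next Saturday: Jan 2 2016.

Dec 31 2015, Jan 2 2016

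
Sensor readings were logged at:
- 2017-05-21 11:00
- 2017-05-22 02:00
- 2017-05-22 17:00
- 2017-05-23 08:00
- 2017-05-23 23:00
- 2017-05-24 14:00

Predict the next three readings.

The interval is a steady 15 hours (15, 15, 15, 15, 15).
2017-05-24 14:00 + 15 h = 2017-05-25 05:00.
2017-05-25 05:00 + 15 h = 2017-05-25 20:00.
2017-05-25 20:00 + 15 h = 2017-05-26 11:00.

2017-05-25 05:00, 2017-05-25 20:00, 2017-05-26 11:00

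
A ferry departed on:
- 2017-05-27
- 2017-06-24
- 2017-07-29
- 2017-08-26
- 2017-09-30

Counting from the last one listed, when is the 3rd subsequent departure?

Every date is a Saturday; gaps 28, 35, 28, 35 days.
Each is the last Saturday of its month (at least one falls on the 29th or later, ruling out '4th Saturday').
Last Saturday of October 2017: 2017-10-28.
November 2017 ends with Saturday 2017-11-25.
December 2017 ends with Saturday 2017-12-30.

2017-12-30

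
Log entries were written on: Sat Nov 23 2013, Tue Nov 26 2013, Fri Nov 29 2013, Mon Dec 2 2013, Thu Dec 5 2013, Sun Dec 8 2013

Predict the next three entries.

Gaps between consecutive events: 3, 3, 3, 3, 3 days — a constant 3-day interval.
Sun Dec 8 2013 + 3 days = Wed Dec 11 2013.
Wed Dec 11 2013 + 3 days = Sat Dec 14 2013.
Sat Dec 14 2013 + 3 days = Tue Dec 17 2013.

Wed Dec 11 2013, Sat Dec 14 2013, Tue Dec 17 2013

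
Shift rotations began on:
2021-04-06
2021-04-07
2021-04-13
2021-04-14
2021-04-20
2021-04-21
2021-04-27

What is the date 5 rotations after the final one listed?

2021-05-12

The gap pattern 1, 6, 1, 6, 1, 6 repeats every 2 events.
These are the Tuesdays and Wednesdays of each week.
Next Wednesday: 2021-04-28.
Next Tuesday: 2021-05-04.
The following Wednesday is 2021-05-05.
Next Tuesday: 2021-05-11.
Next Wednesday: 2021-05-12.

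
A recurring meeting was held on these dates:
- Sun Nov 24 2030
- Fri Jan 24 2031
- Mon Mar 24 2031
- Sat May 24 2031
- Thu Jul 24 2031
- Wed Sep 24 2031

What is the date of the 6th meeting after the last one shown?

Fri Sep 24 2032

Gaps: 61, 59, 61, 61, 62 days — not constant. Every event is on the 24th of the month.
Pattern: the 24th of every 2 months.
Next: November 2031 → Mon Nov 24 2031.
January 2032: Sat Jan 24 2032.
Next: March 2032 → Wed Mar 24 2032.
Next: May 2032 → Mon May 24 2032.
Next: July 2032 → Sat Jul 24 2032.
September 2032: Fri Sep 24 2032.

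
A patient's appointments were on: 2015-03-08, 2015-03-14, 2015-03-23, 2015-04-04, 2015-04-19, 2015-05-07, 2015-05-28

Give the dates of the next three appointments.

2015-06-21, 2015-07-18, 2015-08-17

The spacing grows by 3 each time: 6, 9, 12, 15, 18, 21 days.
Next gap: 24 days. 2015-05-28 + 24 days = 2015-06-21.
Next gap: 27 days. 2015-06-21 + 27 days = 2015-07-18.
Next gap: 30 days. 2015-07-18 + 30 days = 2015-08-17.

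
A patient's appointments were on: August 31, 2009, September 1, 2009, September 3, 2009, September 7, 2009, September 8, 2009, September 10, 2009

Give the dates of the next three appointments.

September 14, 2009; September 15, 2009; September 17, 2009

The gap pattern 1, 2, 4, 1, 2 repeats every 3 events.
These are the Mondays, Tuesdays and Thursdays of each week.
Next Monday: September 14, 2009.
The following Tuesday is September 15, 2009.
Next Thursday: September 17, 2009.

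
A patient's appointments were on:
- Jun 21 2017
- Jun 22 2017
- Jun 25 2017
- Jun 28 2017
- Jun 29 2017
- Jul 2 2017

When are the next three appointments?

Jul 5 2017, Jul 6 2017, Jul 9 2017

Every event lands on a Wednesday or Thursday or Sunday (gaps cycle 1, 3, 3, 1, 3).
So the schedule is: every Wednesday, Thursday and Sunday.
Next Wednesday: Jul 5 2017.
The following Thursday is Jul 6 2017.
The following Sunday is Jul 9 2017.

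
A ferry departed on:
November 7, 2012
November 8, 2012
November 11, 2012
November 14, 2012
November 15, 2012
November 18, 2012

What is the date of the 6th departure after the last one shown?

December 2, 2012

Every event lands on a Wednesday or Thursday or Sunday (gaps cycle 1, 3, 3, 1, 3).
So the schedule is: every Wednesday, Thursday and Sunday.
The following Wednesday is November 21, 2012.
The following Thursday is November 22, 2012.
Next Sunday: November 25, 2012.
The following Wednesday is November 28, 2012.
The following Thursday is November 29, 2012.
Next Sunday: December 2, 2012.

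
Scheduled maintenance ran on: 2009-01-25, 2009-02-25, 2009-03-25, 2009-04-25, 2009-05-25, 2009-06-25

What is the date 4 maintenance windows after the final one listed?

2009-10-25

Each date is the 25th; the gaps (31, 28, 31, 30, 31) track the month lengths.
The rule is the 25th of each month.
Next: July 2009 → 2009-07-25.
August 2009: 2009-08-25.
Next: September 2009 → 2009-09-25.
October 2009: 2009-10-25.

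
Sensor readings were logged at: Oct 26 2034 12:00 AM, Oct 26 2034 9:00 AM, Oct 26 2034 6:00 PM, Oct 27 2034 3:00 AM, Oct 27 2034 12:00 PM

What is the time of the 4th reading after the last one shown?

Oct 29 2034 12:00 AM

Gaps: 9, 9, 9, 9 hours — each event is 9 hours after the previous one.
Oct 27 2034 12:00 PM + 9 h = Oct 27 2034 9:00 PM.
Oct 27 2034 9:00 PM + 9 h = Oct 28 2034 6:00 AM.
Oct 28 2034 6:00 AM + 9 h = Oct 28 2034 3:00 PM.
Oct 28 2034 3:00 PM + 9 h = Oct 29 2034 12:00 AM.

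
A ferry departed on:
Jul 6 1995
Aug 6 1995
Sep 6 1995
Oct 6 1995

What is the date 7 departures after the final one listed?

The day-of-month is always 6 (31, 31, 30 days between events).
So this recurs on the 6th of each month.
Next: November 1995 → Nov 6 1995.
December 1995: Dec 6 1995.
Next: January 1996 → Jan 6 1996.
February 1996: Feb 6 1996.
March 1996: Mar 6 1996.
Next: April 1996 → Apr 6 1996.
Next: May 1996 → May 6 1996.

May 6 1996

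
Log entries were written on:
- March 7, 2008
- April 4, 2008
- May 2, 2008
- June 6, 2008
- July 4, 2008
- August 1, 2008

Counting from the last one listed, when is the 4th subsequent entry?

December 5, 2008

These are Fridays at 28- or 35-day spacing (28, 28, 35, 28, 28).
The pattern: 1st Friday of the month.
1st Friday of September 2008: September 5, 2008.
1st Friday of October 2008: October 3, 2008.
1st Friday of November 2008: November 7, 2008.
1st Friday of December 2008: December 5, 2008.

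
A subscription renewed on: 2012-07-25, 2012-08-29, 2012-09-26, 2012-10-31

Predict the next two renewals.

These are Wednesdays with 35, 28, 35-day gaps.
Each is the final Wednesday of its month — 2012-08-29 is past the 28th, so '4th Wednesday' doesn't fit.
November 2012 ends with Wednesday 2012-11-28.
Last Wednesday of December 2012: 2012-12-26.

2012-11-28, 2012-12-26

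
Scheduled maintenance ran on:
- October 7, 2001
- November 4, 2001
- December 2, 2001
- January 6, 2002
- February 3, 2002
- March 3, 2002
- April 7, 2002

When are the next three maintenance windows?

All dates are Sundays, 28, 28, 35, 28, 28, 35 days apart.
Specifically, the 1st Sunday of each month.
1st Sunday of May 2002: May 5, 2002.
1st Sunday of June 2002: June 2, 2002.
July 2002 — 1st Sunday is July 7, 2002.

May 5, 2002; June 2, 2002; July 7, 2002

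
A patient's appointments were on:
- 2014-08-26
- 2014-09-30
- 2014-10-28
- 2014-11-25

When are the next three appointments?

These are Tuesdays with 35, 28, 28-day gaps.
Each is the final Tuesday of its month — 2014-09-30 is past the 28th, so '4th Tuesday' doesn't fit.
December 2014 ends with Tuesday 2014-12-30.
Last Tuesday of January 2015: 2015-01-27.
February 2015 ends with Tuesday 2015-02-24.

2014-12-30, 2015-01-27, 2015-02-24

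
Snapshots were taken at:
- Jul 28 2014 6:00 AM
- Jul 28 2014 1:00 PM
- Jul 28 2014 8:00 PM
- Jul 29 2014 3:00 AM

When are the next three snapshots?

Spacing: 7, 7, 7 h — constant 7 h.
Jul 29 2014 3:00 AM + 7 h = Jul 29 2014 10:00 AM.
Jul 29 2014 10:00 AM + 7 h = Jul 29 2014 5:00 PM.
Jul 29 2014 5:00 PM + 7 h = Jul 30 2014 12:00 AM.

Jul 29 2014 10:00 AM, Jul 29 2014 5:00 PM, Jul 30 2014 12:00 AM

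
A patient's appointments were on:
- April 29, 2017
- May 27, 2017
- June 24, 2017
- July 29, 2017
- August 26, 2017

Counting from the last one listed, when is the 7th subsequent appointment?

March 31, 2018

Every date is a Saturday; gaps 28, 28, 35, 28 days.
Each is the last Saturday of its month (at least one falls on the 29th or later, ruling out '4th Saturday').
September 2017 ends with Saturday September 30, 2017.
October 2017 ends with Saturday October 28, 2017.
November 2017 ends with Saturday November 25, 2017.
December 2017 ends with Saturday December 30, 2017.
Last Saturday of January 2018: January 27, 2018.
Last Saturday of February 2018: February 24, 2018.
March 2018 ends with Saturday March 31, 2018.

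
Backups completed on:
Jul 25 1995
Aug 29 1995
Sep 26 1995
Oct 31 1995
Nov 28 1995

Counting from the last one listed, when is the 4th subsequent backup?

Mar 26 1996

All Tuesdays; the gaps (35, 28, 35, 28) vary with month length.
This is the last Tuesday of each month.
December 1995 ends with Tuesday Dec 26 1995.
January 1996 ends with Tuesday Jan 30 1996.
February 1996 ends with Tuesday Feb 27 1996.
Last Tuesday of March 1996: Mar 26 1996.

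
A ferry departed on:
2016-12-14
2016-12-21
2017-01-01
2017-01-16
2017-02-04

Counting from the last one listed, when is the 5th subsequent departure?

2017-07-09

Gaps: 7, 11, 15, 19 days — each gap is 4 larger than the previous one.
Next gap: 23 days. 2017-02-04 + 23 days = 2017-02-27.
Next gap: 27 days. 2017-02-27 + 27 days = 2017-03-26.
Next gap: 31 days. 2017-03-26 + 31 days = 2017-04-26.
Next gap: 35 days. 2017-04-26 + 35 days = 2017-05-31.
Next gap: 39 days. 2017-05-31 + 39 days = 2017-07-09.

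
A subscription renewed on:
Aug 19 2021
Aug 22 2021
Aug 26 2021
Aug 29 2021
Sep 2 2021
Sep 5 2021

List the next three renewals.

Sep 9 2021, Sep 12 2021, Sep 16 2021

Every event lands on a Thursday or Sunday (gaps cycle 3, 4, 3, 4, 3).
So the schedule is: every Thursday and Sunday.
Next Thursday: Sep 9 2021.
The following Sunday is Sep 12 2021.
Next Thursday: Sep 16 2021.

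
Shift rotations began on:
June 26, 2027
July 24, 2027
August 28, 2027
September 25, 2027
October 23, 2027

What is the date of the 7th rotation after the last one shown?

These are Saturdays at 28- or 35-day spacing (28, 35, 28, 28).
The pattern: 4th Saturday of the month.
November 2027 — 4th Saturday is November 27, 2027.
4th Saturday of December 2027: December 25, 2027.
4th Saturday of January 2028: January 22, 2028.
February 2028 — 4th Saturday is February 26, 2028.
March 2028 — 4th Saturday is March 25, 2028.
4th Saturday of April 2028: April 22, 2028.
May 2028 — 4th Saturday is May 27, 2028.

May 27, 2028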